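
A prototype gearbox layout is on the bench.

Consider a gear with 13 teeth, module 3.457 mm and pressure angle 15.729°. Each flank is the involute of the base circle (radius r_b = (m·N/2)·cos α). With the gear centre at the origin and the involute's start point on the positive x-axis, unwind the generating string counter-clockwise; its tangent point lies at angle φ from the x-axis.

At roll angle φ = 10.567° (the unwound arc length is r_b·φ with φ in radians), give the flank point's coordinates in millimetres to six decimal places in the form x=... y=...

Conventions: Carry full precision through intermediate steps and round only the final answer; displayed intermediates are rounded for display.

recognized (one wheel, involute flank): single-mesh tooth geometry, m = 3.457, N = 13
pitch radius r_p = m·N/2 = 3.457·13/2 = 22.470500
base radius r_b = r_p·cos α = 22.470500·cos 15.729° = 21.629084
roll angle φ = 10.567° = 0.18442894 rad
x = r_b·(cos φ + φ·sin φ) = 21.993809
y = r_b·(sin φ − φ·cos φ) = 0.045074

x=21.993809 y=0.045074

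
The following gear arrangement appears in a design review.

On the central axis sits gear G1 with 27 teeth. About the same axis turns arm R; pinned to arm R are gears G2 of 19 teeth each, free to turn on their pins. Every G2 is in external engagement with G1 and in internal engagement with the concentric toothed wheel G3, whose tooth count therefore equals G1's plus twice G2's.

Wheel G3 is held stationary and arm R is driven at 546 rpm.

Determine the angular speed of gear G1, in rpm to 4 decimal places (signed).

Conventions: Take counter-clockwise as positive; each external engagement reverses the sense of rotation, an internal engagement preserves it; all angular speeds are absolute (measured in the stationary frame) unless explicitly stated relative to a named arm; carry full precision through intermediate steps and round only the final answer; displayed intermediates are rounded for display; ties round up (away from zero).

+1860.4444 rpm

class = planetary set [G3 = 27+2·19 = 65; Willis about the carrier]
normalise by the input: solve with ω_arm = 1, then scale by 546 rpm
ring teeth: 27 + 2·19 = 65
27(ω_sun−ω_arm) = −65(ω_ring−ω_arm),  ω_ring = 0, ω_arm = 1
ω_sun = 1 − (65/27)(0−1) = 92/27
scale: ω_sun = 92/27 × 546 rpm = +1860.4444 rpm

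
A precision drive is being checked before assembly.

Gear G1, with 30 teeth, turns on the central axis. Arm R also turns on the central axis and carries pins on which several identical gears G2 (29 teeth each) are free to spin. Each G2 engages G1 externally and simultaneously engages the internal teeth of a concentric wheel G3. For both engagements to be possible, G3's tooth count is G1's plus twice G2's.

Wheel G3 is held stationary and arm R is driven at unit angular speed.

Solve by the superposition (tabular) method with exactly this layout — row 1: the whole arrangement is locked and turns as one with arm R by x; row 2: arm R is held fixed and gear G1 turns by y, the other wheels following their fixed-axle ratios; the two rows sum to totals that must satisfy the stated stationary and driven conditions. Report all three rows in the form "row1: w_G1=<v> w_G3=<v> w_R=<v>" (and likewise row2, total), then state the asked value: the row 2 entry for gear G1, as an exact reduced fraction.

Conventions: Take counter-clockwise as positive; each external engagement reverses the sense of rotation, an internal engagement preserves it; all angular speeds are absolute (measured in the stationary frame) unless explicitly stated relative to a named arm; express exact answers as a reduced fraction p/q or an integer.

recognized (axles ride arm R): planetary set, 30/29/88 teeth
superposition row 1 [locked train]: every member turns x
row 2 — arm fixed, fixed-axis ratios: sun y, ring −(30/88)·y, arm 0
boundary: total ω_ring = x − (30/88)·y = 0 and total ω_arm = x = 1  ⇒  y = 44/15, x = 1
row 2 ring = −(30/88)·44/15 = -1
totals (row 1 + row 2): sun 1 + 44/15 = 59/15, ring 1 + (-1) = 0, arm 1 + 0 = 1
asked cell (row2, sun) = 44/15

row1: w_G1=1 w_G3=1 w_R=1
row2: w_G1=44/15 w_G3=-1 w_R=0
total: w_G1=59/15 w_G3=0 w_R=1
asked value: 44/15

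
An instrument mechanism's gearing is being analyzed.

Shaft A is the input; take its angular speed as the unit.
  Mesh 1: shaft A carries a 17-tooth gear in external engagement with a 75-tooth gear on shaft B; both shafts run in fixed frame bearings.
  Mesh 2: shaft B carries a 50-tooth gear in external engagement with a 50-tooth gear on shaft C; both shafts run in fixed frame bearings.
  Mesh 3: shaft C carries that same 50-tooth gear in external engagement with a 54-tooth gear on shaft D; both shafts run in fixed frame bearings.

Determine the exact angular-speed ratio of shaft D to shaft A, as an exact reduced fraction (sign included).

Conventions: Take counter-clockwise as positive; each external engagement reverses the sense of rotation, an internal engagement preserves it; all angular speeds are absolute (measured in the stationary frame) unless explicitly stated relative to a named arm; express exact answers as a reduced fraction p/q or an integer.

-17/81

class = fixed-axis compound train [3 meshes; 3 ratios multiply, 3 sense flips]
mesh 1 [17T→75T]: running ratio 17/75, sense −
mesh 2 [50T→50T]: running ratio 17/75, sense +
mesh 3 [50T→54T]: running ratio 17/81, sense −
ω_out/ω_in = -17/81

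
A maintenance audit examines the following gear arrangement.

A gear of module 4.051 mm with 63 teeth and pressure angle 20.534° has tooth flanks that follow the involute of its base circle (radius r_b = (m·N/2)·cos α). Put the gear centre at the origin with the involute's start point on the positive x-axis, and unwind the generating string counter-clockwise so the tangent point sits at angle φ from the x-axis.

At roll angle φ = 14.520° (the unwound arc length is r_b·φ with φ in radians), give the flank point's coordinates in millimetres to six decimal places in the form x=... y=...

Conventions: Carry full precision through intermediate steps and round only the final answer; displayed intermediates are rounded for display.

recognized (one wheel, involute flank): single-mesh tooth geometry, m = 4.051, N = 63
pitch radius r_p = m·N/2 = 4.051·63/2 = 127.606500
base radius r_b = r_p·cos α = 127.606500·cos 20.534° = 119.498920
roll angle φ = 14.520° = 0.25342181 rad
x = r_b·(cos φ + φ·sin φ) = 123.274796
y = r_b·(sin φ − φ·cos φ) = 0.644144

x=123.274796 y=0.644144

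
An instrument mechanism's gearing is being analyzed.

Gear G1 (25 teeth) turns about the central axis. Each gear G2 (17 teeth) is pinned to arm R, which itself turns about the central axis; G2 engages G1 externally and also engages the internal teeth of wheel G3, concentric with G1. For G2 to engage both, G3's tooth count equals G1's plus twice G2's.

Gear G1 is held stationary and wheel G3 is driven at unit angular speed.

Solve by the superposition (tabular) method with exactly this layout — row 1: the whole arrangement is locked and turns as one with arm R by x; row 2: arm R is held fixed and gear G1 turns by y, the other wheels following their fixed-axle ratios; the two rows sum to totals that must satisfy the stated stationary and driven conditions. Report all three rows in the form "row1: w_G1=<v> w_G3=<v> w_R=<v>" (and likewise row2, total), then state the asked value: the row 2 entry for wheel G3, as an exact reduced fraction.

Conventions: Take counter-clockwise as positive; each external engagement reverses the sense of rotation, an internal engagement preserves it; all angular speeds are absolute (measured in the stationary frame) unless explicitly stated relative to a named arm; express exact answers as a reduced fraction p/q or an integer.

planetary set (25T centre, 17T on arm, 59T internal) — Willis relation
row 1 (train locked, turned with arm): all members turn x
row 2 (arm held, sun turns y): ω_ring = −(25/59)·y, ω_arm = 0
boundary: total ω_sun = x + y = 0 and total ω_ring = x − (25/59)·y = 1  ⇒  y = -59/84, x = 59/84
row 2 ring = −(25/59)·(-59/84) = 25/84
totals (row 1 + row 2): sun 59/84 + (-59/84) = 0, ring 59/84 + 25/84 = 1, arm 59/84 + 0 = 59/84
asked cell (row2, ring) = 25/84

row1: w_G1=59/84 w_G3=59/84 w_R=59/84
row2: w_G1=-59/84 w_G3=25/84 w_R=0
total: w_G1=0 w_G3=1 w_R=59/84
asked value: 25/84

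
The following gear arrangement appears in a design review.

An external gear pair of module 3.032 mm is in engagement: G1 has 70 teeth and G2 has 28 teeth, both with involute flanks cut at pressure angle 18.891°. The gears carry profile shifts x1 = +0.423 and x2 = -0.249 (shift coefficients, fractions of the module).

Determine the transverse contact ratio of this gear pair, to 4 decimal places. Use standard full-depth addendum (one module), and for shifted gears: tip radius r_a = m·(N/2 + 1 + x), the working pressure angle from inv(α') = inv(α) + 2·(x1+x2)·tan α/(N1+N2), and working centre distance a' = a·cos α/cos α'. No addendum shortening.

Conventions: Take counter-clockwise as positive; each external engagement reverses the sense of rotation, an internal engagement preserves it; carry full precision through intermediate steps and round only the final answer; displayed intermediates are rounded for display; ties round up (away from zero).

1.7737

topology: single-mesh involute geometry — m = 3.032, 70T/28T pair
base radii: r_b1 = 100.403977, r_b2 = 40.161591
tip radii: r_a1 = 110.434536, r_a2 = 44.725032
inv(α') = inv(18.891°) + 2·(+0.423-0.249)·tan α/(70+28) = 0.01370606  ⇒  α' = 19.46644°
a' = a·cos α / cos α' = 148.5680·cos 18.891°/cos 19.46644° = 149.087902
action lengths: √(r_a1²−r_b1²) = 45.987262, √(r_a2²−r_b2²) = 19.681848
base pitch p_b = π·m·cos α = 9.012240
CR = (45.987262 + 19.681848 − 149.087902·sin 19.46644°)/9.012240 = 1.773684
contact ratio ≈ 1.7737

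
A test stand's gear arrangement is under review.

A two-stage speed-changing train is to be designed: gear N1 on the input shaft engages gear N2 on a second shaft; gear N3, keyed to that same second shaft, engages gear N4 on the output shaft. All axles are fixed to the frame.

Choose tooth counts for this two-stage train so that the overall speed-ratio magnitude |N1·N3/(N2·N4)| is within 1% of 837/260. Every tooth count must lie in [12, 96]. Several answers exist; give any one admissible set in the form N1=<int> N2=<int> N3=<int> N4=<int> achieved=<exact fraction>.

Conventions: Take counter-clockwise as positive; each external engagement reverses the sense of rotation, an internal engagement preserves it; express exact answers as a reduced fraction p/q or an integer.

2-stage fixed-axis compound train for ratio 837/260
target = 837/260 in lowest terms: an exact hit needs N1·N3 = k·837 and N2·N4 = k·260 for one integer k, every count in [12, 96]; additionally prefer no 1:1 stage (N1 ≠ N2, N3 ≠ N4)
k = 1: N1·N3 = 837 = 27·31, N2·N4 = 260 = 13·20
achieved = 27·31/(13·20) = 837/260; |achieved − target| = 0 ≤ 837/26000 ✓

N1=27 N2=13 N3=31 N4=20 achieved=837/260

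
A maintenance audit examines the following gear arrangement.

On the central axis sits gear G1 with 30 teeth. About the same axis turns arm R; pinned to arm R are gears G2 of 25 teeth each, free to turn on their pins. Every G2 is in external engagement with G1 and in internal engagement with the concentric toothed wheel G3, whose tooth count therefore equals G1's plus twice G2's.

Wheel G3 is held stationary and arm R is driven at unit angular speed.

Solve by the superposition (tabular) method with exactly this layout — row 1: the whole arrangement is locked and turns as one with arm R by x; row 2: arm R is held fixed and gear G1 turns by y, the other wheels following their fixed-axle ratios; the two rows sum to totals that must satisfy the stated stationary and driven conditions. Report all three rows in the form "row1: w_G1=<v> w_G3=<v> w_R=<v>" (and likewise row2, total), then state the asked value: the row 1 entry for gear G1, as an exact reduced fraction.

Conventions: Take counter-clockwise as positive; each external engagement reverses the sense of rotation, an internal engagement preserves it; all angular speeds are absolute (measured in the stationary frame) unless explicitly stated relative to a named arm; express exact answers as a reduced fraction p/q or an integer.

row1: w_G1=1 w_G3=1 w_R=1
row2: w_G1=8/3 w_G3=-1 w_R=0
total: w_G1=11/3 w_G3=0 w_R=1
asked value: 1

recognized (axles ride arm R): planetary set, 30/25/80 teeth
row 1 (train locked, turned with arm): all members turn x
row 2: sun turns y, ring = −(30/80)·y, arm 0
boundary: total ω_ring = x − (30/80)·y = 0 and total ω_arm = x = 1  ⇒  y = 8/3, x = 1
row 2 ring = −(30/80)·8/3 = -1
totals (row 1 + row 2): sun 1 + 8/3 = 11/3, ring 1 + (-1) = 0, arm 1 + 0 = 1
asked cell (row1, sun) = 1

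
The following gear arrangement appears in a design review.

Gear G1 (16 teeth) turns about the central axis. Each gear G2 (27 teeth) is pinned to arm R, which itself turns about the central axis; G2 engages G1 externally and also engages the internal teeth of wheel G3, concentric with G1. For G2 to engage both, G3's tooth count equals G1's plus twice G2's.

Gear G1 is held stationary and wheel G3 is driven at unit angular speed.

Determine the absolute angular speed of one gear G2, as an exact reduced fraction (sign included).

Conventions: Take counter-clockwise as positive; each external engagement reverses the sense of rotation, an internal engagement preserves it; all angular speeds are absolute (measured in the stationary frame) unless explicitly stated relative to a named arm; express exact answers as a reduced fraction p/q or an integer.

recognized (axles ride arm R): planetary set, 16/27/70 teeth
ring teeth: 16 + 2·27 = 70
16(ω_sun−ω_arm) = −70(ω_ring−ω_arm),  ω_sun = 0, ω_ring = 1
16(0−ω_arm) = −70(1−ω_arm)  ⇒  86·ω_arm = 70  ⇒  ω_arm = 35/43
sun–planet mesh: 16·(0−35/43) = −27·(ω_p−ω_arm)  ⇒  ω_p−ω_arm = 560/1161
ω_p = 35/43 + 560/1161 = 35/27
exact speed ratio = 35/27

35/27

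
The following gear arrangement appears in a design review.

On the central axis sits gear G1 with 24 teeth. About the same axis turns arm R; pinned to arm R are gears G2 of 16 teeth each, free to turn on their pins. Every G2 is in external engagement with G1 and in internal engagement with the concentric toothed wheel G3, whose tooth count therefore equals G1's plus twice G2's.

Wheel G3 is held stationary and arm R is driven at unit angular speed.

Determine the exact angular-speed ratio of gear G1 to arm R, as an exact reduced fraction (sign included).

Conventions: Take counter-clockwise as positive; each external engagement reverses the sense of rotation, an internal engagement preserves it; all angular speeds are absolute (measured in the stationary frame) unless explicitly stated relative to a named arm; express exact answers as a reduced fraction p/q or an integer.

topology: planetary set — G1 24T / G2 16T / G3 56T, arm = carrier (Willis)
ring teeth: 24 + 2·16 = 56
24(ω_sun−ω_arm) = −56(ω_ring−ω_arm),  ω_ring = 0, ω_arm = 1
ω_sun = 1 − (56/24)(0−1) = 10/3
ω_out/ω_in = 10/3

10/3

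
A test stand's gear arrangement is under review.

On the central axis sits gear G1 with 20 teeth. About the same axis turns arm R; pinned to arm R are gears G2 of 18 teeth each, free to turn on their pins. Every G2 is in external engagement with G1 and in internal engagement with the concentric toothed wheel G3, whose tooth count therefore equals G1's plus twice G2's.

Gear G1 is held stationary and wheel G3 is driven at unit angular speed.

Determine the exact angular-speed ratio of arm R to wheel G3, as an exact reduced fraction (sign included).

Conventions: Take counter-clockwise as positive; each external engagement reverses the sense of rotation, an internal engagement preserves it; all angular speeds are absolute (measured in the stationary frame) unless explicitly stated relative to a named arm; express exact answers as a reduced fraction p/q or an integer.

planetary set (20T centre, 18T on arm, 56T internal) — Willis relation
ring teeth: 20 + 2·18 = 56
20(ω_sun−ω_arm) = −56(ω_ring−ω_arm),  ω_sun = 0, ω_ring = 1
20(0−ω_arm) = −56(1−ω_arm)  ⇒  76·ω_arm = 56  ⇒  ω_arm = 14/19
ω_out/ω_in = 14/19

14/19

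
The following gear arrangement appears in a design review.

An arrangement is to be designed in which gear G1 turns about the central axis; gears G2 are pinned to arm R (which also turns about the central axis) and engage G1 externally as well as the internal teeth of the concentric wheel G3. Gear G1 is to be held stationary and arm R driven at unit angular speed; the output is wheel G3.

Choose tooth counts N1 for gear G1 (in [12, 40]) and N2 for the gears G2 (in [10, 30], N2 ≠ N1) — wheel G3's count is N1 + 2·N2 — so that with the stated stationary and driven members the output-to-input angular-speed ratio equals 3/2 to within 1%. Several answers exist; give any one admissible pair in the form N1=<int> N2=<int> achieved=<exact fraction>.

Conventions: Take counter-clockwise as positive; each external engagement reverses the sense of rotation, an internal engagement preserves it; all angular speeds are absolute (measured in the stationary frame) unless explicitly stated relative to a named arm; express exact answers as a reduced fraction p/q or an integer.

N1=20 N2=10 achieved=3/2

design class (target 3/2): planetary set
Willis with ω_sun = 0: ω_ring/ω_arm = (N1+N3)/N3; set equal to 3/2  ⇒  N3/N1 = 1/(3/2 − 1) = 2
N3 = N1 + 2·N2  ⇒  N2/N1 = (N3/N1 − 1)/2 = (2 − 1)/2 = 1/2
smallest multiple with N1 ≥ 12 and N2 ≥ 10: k = 10  ⇒  N1 = 10·2 = 20, N2 = 10·1 = 10 (N1 ≤ 40, N2 ≤ 30, N2 ≠ N1 ✓), N3 = 20 + 2·10 = 40
check: (N1+N3)/N3 with N1 = 20, N3 = 40 gives 3/2; |achieved − target| = 0 ≤ 3/200 ✓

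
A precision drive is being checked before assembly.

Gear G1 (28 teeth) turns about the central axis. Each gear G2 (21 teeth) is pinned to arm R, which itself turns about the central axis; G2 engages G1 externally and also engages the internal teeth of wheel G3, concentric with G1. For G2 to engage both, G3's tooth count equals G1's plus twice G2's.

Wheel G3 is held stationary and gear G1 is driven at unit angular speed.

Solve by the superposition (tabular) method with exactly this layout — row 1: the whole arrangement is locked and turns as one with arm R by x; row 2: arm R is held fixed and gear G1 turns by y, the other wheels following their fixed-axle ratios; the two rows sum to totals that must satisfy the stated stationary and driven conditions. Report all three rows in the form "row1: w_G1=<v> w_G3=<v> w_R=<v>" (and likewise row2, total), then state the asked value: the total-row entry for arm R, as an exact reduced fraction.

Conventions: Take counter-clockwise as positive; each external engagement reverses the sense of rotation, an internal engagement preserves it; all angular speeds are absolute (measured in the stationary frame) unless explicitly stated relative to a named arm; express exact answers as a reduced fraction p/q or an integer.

row1: w_G1=2/7 w_G3=2/7 w_R=2/7
row2: w_G1=5/7 w_G3=-2/7 w_R=0
total: w_G1=1 w_G3=0 w_R=2/7
asked value: 2/7

planetary set (28T centre, 21T on arm, 70T internal) — Willis relation
row 1 (train locked, turned with arm): all members turn x
row 2 (arm held, sun turns y): ω_ring = −(28/70)·y, ω_arm = 0
boundary: total ω_ring = x − (28/70)·y = 0 and total ω_sun = x + y = 1  ⇒  y = 5/7, x = 2/7
row 2 ring = −(28/70)·5/7 = -2/7
totals (row 1 + row 2): sun 2/7 + 5/7 = 1, ring 2/7 + (-2/7) = 0, arm 2/7 + 0 = 2/7
asked cell (total, arm) = 2/7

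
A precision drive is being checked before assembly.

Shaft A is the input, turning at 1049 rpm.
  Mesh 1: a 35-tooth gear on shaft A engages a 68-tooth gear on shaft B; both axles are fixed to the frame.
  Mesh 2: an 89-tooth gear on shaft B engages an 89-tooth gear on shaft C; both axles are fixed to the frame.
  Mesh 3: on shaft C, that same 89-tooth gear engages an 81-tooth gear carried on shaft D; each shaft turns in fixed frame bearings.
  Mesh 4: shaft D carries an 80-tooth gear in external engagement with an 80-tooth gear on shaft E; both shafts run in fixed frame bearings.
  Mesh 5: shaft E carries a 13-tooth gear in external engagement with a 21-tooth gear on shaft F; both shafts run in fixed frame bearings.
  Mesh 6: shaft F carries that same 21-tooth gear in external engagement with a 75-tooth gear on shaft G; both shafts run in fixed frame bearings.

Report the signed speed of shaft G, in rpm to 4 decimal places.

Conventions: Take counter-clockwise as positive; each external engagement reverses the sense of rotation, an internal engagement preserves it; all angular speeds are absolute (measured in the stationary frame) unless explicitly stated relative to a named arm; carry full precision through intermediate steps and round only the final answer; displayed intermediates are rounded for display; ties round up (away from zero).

recognized (7 fixed axles, 6 meshes): fixed-axis compound train
mesh 1 [35T→68T]: ω = 1049.0000×35/68 = 539.9265 rpm, sense flips to −
mesh 2 [89T→89T]: ω = 539.9265×89/89 = 539.9265 rpm, sense flips to +
mesh 3 [89T→81T]: ω = 539.9265×89/81 = 593.2525 rpm, sense flips to −
mesh 4 [80T→80T]: ω = 593.2525×80/80 = 593.2525 rpm, sense flips to +
mesh 5 [13T→21T]: ω = 593.2525×13/21 = 367.2516 rpm, sense flips to −
mesh 6 [21T→75T]: ω = 367.2516×21/75 = 102.8304 rpm, sense flips to +
signed output speed = +102.8304 rpm

+102.8304 rpm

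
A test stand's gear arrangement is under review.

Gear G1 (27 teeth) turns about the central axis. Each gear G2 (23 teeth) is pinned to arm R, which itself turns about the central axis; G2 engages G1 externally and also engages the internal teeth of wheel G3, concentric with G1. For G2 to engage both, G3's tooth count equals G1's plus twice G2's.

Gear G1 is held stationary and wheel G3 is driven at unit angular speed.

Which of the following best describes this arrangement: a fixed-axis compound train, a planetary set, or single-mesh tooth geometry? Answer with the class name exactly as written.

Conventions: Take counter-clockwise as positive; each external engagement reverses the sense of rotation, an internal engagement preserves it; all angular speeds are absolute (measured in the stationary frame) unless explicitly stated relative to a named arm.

class = planetary set [G3 = 27+2·23 = 73; Willis about the carrier]
classification: planetary set

planetary set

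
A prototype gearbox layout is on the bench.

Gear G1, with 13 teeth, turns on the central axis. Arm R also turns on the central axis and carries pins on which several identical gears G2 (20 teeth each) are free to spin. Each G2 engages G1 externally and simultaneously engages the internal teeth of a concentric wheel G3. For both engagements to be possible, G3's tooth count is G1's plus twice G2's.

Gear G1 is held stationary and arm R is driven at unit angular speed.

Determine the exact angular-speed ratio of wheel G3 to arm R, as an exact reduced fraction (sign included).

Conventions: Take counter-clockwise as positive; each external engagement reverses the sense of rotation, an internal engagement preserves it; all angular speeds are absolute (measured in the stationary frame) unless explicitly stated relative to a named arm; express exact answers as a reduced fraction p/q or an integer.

recognized (axles ride arm R): planetary set, 13/20/53 teeth
ring teeth: 13 + 2·20 = 53
13(ω_sun−ω_arm) = −53(ω_ring−ω_arm),  ω_sun = 0, ω_arm = 1
ω_ring = 1 − (13/53)(0−1) = 66/53
ω_out/ω_in = 66/53

66/53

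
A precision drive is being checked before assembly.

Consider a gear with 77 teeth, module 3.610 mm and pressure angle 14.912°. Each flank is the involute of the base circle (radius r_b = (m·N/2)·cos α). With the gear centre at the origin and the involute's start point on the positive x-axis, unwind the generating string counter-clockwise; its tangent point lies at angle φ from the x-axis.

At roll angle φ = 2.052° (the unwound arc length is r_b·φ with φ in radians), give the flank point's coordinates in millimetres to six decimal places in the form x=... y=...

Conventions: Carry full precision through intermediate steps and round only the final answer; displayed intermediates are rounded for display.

x=134.390397 y=0.002056

topology: single-mesh involute geometry — m = 3.610, N = 77
pitch radius r_p = m·N/2 = 3.610·77/2 = 138.985000
base radius r_b = r_p·cos α = 138.985000·cos 14.912° = 134.304292
roll angle φ = 2.052° = 0.03581416 rad
x = r_b·(cos φ + φ·sin φ) = 134.390397
y = r_b·(sin φ − φ·cos φ) = 0.002056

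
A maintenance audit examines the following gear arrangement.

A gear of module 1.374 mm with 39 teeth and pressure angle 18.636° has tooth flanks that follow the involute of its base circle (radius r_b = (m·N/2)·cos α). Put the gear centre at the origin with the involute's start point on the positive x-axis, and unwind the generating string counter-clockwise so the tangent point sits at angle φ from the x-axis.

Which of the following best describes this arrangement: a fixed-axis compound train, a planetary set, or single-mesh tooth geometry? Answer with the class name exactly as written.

class = single-mesh tooth geometry [base-circle involute, m = 1.374, 39T]
classification: single-mesh tooth geometry

single-mesh tooth geometry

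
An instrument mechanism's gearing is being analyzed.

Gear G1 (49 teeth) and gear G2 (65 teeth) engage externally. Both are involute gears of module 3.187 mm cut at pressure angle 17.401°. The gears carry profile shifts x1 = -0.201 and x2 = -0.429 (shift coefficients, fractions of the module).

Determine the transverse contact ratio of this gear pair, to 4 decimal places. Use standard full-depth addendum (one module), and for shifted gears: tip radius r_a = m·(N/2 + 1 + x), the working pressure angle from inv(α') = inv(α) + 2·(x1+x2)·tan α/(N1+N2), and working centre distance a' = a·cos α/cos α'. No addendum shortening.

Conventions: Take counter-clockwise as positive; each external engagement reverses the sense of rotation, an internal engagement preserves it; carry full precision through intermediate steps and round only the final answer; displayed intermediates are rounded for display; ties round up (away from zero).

single-mesh involute tooth geometry (49T engaging 65T at module 3.187)
base radii: r_b1 = 74.508109, r_b2 = 98.837287
tip radii: r_a1 = 80.627913, r_a2 = 105.397277
inv(α') = inv(17.401°) + 2·(-0.201-0.429)·tan α/(49+65) = 0.00623153  ⇒  α' = 15.06493°
a' = a·cos α / cos α' = 181.6590·cos 17.401°/cos 15.06493° = 179.514981
action lengths: √(r_a1²−r_b1²) = 30.812369, √(r_a2²−r_b2²) = 36.602960
base pitch p_b = π·m·cos α = 9.554046
CR = (30.812369 + 36.602960 − 179.514981·sin 15.06493°)/9.554046 = 2.172585
contact ratio ≈ 2.1726

2.1726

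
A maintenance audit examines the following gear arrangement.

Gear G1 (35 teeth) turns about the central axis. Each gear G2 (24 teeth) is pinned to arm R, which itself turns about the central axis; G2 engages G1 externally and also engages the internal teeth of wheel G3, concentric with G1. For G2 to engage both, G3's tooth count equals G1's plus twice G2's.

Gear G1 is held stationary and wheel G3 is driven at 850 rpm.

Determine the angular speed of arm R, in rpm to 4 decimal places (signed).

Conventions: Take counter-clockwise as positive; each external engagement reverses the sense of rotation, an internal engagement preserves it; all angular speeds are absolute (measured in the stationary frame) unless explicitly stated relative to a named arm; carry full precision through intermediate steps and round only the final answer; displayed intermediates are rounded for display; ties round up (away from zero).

+597.8814 rpm

planetary set (35T centre, 24T on arm, 83T internal) — Willis relation
normalise by the input: solve with ω_ring = 1, then scale by 850 rpm
ring teeth: 35 + 2·24 = 83
35(ω_sun−ω_arm) = −83(ω_ring−ω_arm),  ω_sun = 0, ω_ring = 1
35(0−ω_arm) = −83(1−ω_arm)  ⇒  118·ω_arm = 83  ⇒  ω_arm = 83/118
scale: ω_arm = 83/118 × 850 rpm = +597.8814 rpm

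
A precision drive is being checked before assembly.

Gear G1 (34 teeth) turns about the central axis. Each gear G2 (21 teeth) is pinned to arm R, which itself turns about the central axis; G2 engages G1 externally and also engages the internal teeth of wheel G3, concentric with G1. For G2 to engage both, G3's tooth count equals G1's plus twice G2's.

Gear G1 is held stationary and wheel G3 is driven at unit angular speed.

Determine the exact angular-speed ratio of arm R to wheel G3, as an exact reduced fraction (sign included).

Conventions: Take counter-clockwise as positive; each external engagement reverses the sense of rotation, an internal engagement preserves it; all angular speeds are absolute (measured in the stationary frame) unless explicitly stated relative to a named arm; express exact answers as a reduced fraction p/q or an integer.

planetary set (34T centre, 21T on arm, 76T internal) — Willis relation
ring teeth: 34 + 2·21 = 76
34(ω_sun−ω_arm) = −76(ω_ring−ω_arm),  ω_sun = 0, ω_ring = 1
34(0−ω_arm) = −76(1−ω_arm)  ⇒  110·ω_arm = 76  ⇒  ω_arm = 38/55
ω_out/ω_in = 38/55

38/55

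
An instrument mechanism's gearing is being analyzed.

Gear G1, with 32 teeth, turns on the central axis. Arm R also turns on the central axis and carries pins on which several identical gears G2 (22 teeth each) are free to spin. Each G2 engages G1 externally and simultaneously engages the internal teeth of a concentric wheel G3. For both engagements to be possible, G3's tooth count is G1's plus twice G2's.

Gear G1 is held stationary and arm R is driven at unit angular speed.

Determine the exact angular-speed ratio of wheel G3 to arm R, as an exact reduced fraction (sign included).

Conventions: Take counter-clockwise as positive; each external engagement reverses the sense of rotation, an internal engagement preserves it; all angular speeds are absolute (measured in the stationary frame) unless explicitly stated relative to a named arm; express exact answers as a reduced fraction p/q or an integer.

27/19

class = planetary set [G3 = 32+2·22 = 76; Willis about the carrier]
ring teeth: 32 + 2·22 = 76
32(ω_sun−ω_arm) = −76(ω_ring−ω_arm),  ω_sun = 0, ω_arm = 1
ω_ring = 1 − (32/76)(0−1) = 27/19
ω_out/ω_in = 27/19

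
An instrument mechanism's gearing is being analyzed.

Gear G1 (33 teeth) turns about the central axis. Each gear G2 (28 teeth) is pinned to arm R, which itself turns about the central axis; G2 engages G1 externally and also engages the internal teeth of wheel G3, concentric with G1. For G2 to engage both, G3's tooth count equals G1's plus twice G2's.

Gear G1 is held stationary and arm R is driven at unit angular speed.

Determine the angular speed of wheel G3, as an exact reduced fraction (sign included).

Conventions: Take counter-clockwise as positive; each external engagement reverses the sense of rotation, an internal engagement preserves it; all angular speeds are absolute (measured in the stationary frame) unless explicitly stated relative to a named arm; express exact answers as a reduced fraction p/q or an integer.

122/89

class = planetary set [G3 = 33+2·28 = 89; Willis about the carrier]
ring teeth: 33 + 2·28 = 89
33(ω_sun−ω_arm) = −89(ω_ring−ω_arm),  ω_sun = 0, ω_arm = 1
ω_ring = 1 − (33/89)(0−1) = 122/89
exact speed ratio = 122/89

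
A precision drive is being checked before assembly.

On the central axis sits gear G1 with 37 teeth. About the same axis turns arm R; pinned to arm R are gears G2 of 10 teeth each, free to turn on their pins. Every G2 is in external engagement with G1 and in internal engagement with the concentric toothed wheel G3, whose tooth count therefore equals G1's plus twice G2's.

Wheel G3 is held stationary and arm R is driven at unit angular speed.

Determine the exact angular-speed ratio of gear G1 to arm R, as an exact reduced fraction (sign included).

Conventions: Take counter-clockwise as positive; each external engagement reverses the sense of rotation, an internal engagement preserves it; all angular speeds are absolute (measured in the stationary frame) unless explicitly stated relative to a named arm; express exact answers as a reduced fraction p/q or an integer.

recognized (axles ride arm R): planetary set, 37/10/57 teeth
ring teeth: 37 + 2·10 = 57
37(ω_sun−ω_arm) = −57(ω_ring−ω_arm),  ω_ring = 0, ω_arm = 1
ω_sun = 1 − (57/37)(0−1) = 94/37
ω_out/ω_in = 94/37

94/37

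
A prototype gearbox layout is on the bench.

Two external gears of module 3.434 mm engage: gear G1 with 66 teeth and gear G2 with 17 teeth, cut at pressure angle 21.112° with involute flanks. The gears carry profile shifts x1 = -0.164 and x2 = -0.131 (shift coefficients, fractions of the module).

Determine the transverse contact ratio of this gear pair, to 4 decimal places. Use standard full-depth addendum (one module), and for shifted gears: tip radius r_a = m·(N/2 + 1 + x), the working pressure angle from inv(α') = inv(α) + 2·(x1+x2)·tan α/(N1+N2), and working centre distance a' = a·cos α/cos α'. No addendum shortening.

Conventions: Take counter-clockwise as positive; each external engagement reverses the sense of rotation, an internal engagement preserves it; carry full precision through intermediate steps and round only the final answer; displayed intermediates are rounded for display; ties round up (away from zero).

recognized (one external pair, fixed centres): single-mesh tooth geometry, m = 3.434, N1 = 66, N2 = 17
base radii: r_b1 = 105.715614, r_b2 = 27.229779
tip radii: r_a1 = 116.192824, r_a2 = 32.173146
inv(α') = inv(21.112°) + 2·(-0.164-0.131)·tan α/(66+17) = 0.01488999  ⇒  α' = 19.99377°
a' = a·cos α / cos α' = 142.5110·cos 21.112°/cos 19.99377° = 141.471937
action lengths: √(r_a1²−r_b1²) = 48.218060, √(r_a2²−r_b2²) = 17.136232
base pitch p_b = π·m·cos α = 10.064103
CR = (48.218060 + 17.136232 − 141.471937·sin 19.99377°)/10.064103 = 1.687432
contact ratio ≈ 1.6874

1.6874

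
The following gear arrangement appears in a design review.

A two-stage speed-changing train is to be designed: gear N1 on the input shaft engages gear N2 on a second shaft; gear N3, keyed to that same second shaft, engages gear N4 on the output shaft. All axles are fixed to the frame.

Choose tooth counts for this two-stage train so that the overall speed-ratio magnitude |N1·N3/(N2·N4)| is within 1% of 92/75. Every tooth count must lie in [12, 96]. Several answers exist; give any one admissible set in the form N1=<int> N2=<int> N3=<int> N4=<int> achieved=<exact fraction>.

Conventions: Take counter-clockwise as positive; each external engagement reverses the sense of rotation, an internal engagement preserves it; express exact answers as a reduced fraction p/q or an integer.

N1=12 N2=15 N3=23 N4=15 achieved=92/75

design class (target 92/75): fixed-axis compound train
target = 92/75 in lowest terms: an exact hit needs N1·N3 = k·92 and N2·N4 = k·75 for one integer k, every count in [12, 96]; additionally prefer no 1:1 stage (N1 ≠ N2, N3 ≠ N4)
k = 1…2: no 1:1-free in-range split of k·92 and k·75 into factor pairs; take k = 3
k = 3: N1·N3 = 276 = 12·23, N2·N4 = 225 = 15·15
achieved = 12·23/(15·15) = 92/75; |achieved − target| = 0 ≤ 23/1875 ✓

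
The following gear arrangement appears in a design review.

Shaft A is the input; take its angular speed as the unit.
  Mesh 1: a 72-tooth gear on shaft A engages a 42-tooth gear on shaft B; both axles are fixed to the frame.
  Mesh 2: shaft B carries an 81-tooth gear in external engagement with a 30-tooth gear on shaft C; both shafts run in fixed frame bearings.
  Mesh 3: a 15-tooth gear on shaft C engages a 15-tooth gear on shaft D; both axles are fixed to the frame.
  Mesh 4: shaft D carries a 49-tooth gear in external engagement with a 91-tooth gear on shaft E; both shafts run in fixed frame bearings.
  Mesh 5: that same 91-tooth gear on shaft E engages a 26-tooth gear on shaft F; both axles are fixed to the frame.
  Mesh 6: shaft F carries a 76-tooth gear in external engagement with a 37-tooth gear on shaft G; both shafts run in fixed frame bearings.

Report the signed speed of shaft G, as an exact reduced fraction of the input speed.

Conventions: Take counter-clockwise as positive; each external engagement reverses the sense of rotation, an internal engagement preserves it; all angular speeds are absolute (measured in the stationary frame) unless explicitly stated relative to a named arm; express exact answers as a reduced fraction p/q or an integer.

43092/2405

6-mesh fixed-axis compound train (all bearings frame-fixed)
mesh 1 [72T→42T]: |ω|/ω_in = 1×72/42 = 12/7, sense flips to −
mesh 2 [81T→30T]: |ω|/ω_in = (12/7)×81/30 = 162/35, sense flips to +
mesh 3 [15T→15T]: |ω|/ω_in = (162/35)×15/15 = 162/35, sense flips to −
mesh 4 [49T→91T]: |ω|/ω_in = (162/35)×49/91 = 162/65, sense flips to +
mesh 5 [91T→26T]: |ω|/ω_in = (162/65)×91/26 = 567/65, sense flips to −
mesh 6 [76T→37T]: |ω|/ω_in = (567/65)×76/37 = 43092/2405, sense flips to +
signed output speed (× input speed) = 43092/2405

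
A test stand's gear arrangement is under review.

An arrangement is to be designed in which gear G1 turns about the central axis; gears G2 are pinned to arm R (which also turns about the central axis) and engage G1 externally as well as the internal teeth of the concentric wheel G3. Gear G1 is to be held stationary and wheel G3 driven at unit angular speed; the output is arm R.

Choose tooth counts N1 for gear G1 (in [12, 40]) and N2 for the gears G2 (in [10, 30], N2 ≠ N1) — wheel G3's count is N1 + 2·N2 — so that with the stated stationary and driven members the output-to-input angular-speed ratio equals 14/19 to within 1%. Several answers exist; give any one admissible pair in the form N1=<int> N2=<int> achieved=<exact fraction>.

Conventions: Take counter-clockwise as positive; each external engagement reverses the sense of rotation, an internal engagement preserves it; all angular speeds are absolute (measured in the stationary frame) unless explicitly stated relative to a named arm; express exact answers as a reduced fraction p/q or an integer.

planetary set to be sized for 14/19 (Willis relation)
Willis with ω_sun = 0: ω_arm/ω_ring = N3/(N1+N3); set equal to 14/19  ⇒  N3/N1 = (14/19)/(1 − 14/19) = 14/5
N3 = N1 + 2·N2  ⇒  N2/N1 = (N3/N1 − 1)/2 = (14/5 − 1)/2 = 9/10
smallest multiple with N1 ≥ 12 and N2 ≥ 10: k = 2  ⇒  N1 = 2·10 = 20, N2 = 2·9 = 18 (N1 ≤ 40, N2 ≤ 30, N2 ≠ N1 ✓), N3 = 20 + 2·18 = 56
check: N3/(N1+N3) with N1 = 20, N3 = 56 gives 14/19; |achieved − target| = 0 ≤ 7/950 ✓

N1=20 N2=18 achieved=14/19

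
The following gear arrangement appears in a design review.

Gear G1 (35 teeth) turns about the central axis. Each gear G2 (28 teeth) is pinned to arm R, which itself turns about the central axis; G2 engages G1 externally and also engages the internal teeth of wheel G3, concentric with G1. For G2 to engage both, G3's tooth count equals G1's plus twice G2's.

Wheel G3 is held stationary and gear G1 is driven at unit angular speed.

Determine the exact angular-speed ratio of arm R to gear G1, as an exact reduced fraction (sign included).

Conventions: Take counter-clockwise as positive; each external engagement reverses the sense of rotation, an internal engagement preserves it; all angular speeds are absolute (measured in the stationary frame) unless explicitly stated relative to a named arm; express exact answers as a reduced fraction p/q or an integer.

5/18

class = planetary set [G3 = 35+2·28 = 91; Willis about the carrier]
ring teeth: 35 + 2·28 = 91
35(ω_sun−ω_arm) = −91(ω_ring−ω_arm),  ω_ring = 0, ω_sun = 1
35(1−ω_arm) = −91(0−ω_arm)  ⇒  126·ω_arm = 35  ⇒  ω_arm = 5/18
ω_out/ω_in = 5/18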